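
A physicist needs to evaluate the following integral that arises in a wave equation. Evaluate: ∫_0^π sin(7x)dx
Antiderivative: -cos(7x)/7
Evaluate at bounds: [-cos(7·π)/7] - [-cos(7·0)/7]
=(-(-1) + (1))/7=2/7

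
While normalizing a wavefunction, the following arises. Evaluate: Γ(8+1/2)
Γ(n+1/2)=(2n)!√π/(4^n·n!)
=20922789888000√π/(65536·40320)=(2027025/256)·√π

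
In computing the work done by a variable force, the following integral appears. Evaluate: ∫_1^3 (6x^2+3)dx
Step 1: Find antiderivative F(x)=2x^3+3x
Step 2: F(3) - F(1)=63 - (5)=58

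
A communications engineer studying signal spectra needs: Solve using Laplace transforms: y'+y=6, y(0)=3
Take L of both sides: sY(s)-3+Y(s) = 6/s
Y(s)(s+1) = 6/s+3
Y(s) = 6/(s(s+1))+3/(s+1)
Partial fractions: 6/(s(s+1)) = 6/s - 6/(s+1)
So Y(s) = 6/s - 3/(s+1)
Inverse transform (L^(-1){1/s} = 1, L^(-1){1/(s+1)} = e^(-t)):

Answer: y(t) = 6-3·e^(-t)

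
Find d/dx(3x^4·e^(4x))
Product rule: (fg)' = f'g + fg'
f = 3x^4, f' = 12x^3
g = e^(4x), g' = 4·e^(4x)

Answer: 12x^3·e^(4x) + 12x^4·e^(4x)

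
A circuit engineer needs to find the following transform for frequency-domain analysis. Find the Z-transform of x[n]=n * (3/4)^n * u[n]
Using the property Z{n*a^n*u[n]}=az/(z-a)^2
With a=3/4: X(z)=(3/4)z/(z - 3/4)^2, |z| > 3/4

Answer: (3/4)z/(z - 3/4)^2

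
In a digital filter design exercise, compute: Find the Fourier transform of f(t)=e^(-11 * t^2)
The Fourier transform of a Gaussian e^(-a * t^2) is sqrt(pi/a) * e^(-omega^2/(4a)).
With a=11: F(omega)=sqrt(pi/11) * e^(-omega^2/44)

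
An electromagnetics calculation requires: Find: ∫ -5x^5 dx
Using power rule: ∫ -5x^5 dx=-5/6 x^6+C=(-5/6)x^6+C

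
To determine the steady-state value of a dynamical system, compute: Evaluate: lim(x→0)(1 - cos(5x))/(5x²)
Using 1-cos(u) ≈ u²/2 for small u:
(1-cos(5x)) ≈ (5x)²/2=25x²/2
So limit=25/(2·5)=5/2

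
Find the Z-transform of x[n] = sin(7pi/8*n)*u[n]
Z{sin(w0*n)*u[n]} = z*sin(w0)/(z^2 - 2z*cos(w0) + 1)
With w0 = 7pi/8: X(z) = z*sin(7pi/8)/(z^2 - 2z*cos(7pi/8) + 1)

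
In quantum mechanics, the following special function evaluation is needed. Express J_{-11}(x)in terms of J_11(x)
For integer n: J_{-n}(x) = (-1)^n J_n(x)
With n = 11: J_{-11}(x) = (-1)^11 J_11(x) = -J_11(x)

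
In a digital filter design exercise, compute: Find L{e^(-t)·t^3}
First shifting: L{e^(at)f(t)} = F(s-a)
L{t^3} = 6/s^4
Shift s → s + 1: 6/(s + 1)^4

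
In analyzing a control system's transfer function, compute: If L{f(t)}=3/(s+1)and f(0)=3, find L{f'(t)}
L{f'(t)} = s·F(s) - f(0) = 3s/(s + 1) - 3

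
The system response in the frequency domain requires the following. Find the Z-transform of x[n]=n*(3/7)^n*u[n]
Using the property Z{n * a^n * u[n]} = az/(z-a)^2
With a = 3/7: X(z) = (3/7)z/(z - 3/7)^2, |z| > 3/7

Answer: (3/7)z/(z - 3/7)^2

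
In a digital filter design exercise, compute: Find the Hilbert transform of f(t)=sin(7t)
The Hilbert transform shifts each frequency component by -pi/2.
H{sin(wt)}=-cos(wt)
With w=7: H{sin(7t)}=-cos(7t)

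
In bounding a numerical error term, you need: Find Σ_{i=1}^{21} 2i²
=2·n(n + 1)(2n + 1)/6=2·21·22·43/6=6622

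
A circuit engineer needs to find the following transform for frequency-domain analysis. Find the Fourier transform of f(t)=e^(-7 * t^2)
The Fourier transform of a Gaussian e^(-a*t^2) is sqrt(pi/a)*e^(-omega^2/(4a)).
With a = 7: F(omega) = sqrt(pi/7)*e^(-omega^2/28)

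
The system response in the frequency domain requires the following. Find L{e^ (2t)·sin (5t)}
First shifting: L{e^(at)f(t)} = F(s-a)
L{sin(5t)} = 5/(s²+25)
Shift: 5/((s-2)²+25)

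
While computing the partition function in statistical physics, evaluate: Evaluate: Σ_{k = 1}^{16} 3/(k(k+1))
Partial fractions: 3/(k(k+1)) = 3/k - 3/(k+1)
Telescoping sum: 3(1-1/17) = 3·16/17

Answer: 48/17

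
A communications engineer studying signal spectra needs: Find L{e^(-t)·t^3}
First shifting: L{e^(at)f(t)}=F(s-a)
L{t^3}=6/s^4
Shift s → s+1: 6/(s+1)^4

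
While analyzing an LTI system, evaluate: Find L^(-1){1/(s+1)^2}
L^(-1){1/(s-a)^n} = t^(n-1)·e^(at)/(n-1)!
Here a = -1, n = 2: t^1·e^(-t)/1

Answer: t·e^(-t)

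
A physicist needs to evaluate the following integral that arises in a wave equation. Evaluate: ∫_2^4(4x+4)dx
Step 1: Find antiderivative F(x)=2x^2 + 4x
Step 2: F(4) - F(2)=48 - (16)=32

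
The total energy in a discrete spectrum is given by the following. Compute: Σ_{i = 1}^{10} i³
Using formula: Σ i^3 = [n(n + 1)/2]² = [10·11/2]² = 3025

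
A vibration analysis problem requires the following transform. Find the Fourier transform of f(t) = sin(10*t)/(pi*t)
sin(W*t)/(pi*t)=(W/pi)*sinc(W*t/pi) is the impulse response of the ideal low-pass filter with cutoff W (here W=10).
Its Fourier transform is a rectangular function:
F(omega)=1 for |omega| < 10, 0 otherwise

Answer: rect(omega/20) [i.e., 1 for |omega| < 10, 0 otherwise]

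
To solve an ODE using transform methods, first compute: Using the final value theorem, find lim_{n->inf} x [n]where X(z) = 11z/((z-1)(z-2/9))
Final value theorem: lim x[n]=lim_{z->1} (z-1) * X(z)
(z-1) * X(z)=11z/(z-2/9)
As z->1: 11/(1-2/9)=11/(7/9)=99/7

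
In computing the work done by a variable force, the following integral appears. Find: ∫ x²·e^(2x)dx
Integration by parts twice:
First: u=x², dv=e^(2x) dx => x²e^(2x)/2 - (2/2)∫ xe^(2x) dx
Second (∫ xe^(2x) dx): xe^(2x)/2 - e^(2x)/4
Combining: e^(2x)(x²/2-2x/4+2/8)+C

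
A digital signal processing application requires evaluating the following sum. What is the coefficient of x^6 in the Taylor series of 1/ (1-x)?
1/(1-x) = Σ x^n for |x|<1
All coefficients are 1

Answer: 1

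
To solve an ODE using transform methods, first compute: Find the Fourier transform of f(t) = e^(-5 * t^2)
The Fourier transform of a Gaussian e^(-a * t^2) is sqrt(pi/a) * e^(-omega^2/(4a)).
With a=5: F(omega)=sqrt(pi/5) * e^(-omega^2/20)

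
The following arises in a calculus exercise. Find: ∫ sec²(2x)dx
Since d/dx[tan(2x)]=2sec²(2x), integral=tan(2x)/2+C

Answer: (1/2)tan(2x)+C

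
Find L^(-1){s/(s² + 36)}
L^(-1){s/(s²+w²)}=cos(wt)
Here w=6

Answer: cos(6t)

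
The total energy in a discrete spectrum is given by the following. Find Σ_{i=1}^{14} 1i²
=1·n(n + 1)(2n + 1)/6=1·14·15·29/6=1015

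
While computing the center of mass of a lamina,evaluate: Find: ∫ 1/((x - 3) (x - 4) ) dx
Partial fractions: 1/((x-3)(x-4)) = A/(x-3) + B/(x-4)
A = -1, B = 1
∫ [-1· 1/(x-3) + 1· 1/(x-4)] dx
= (1)[ln|x-4| - ln|x-3|] + C

Answer: ln|(x-4)/(x-3)| + C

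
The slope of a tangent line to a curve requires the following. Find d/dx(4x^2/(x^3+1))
Quotient rule: (f/g)' = (f'g - fg')/g²
f = 4x^2, f' = 8x
g = x^3+1, g' = 3x^2

Answer: (8x·(x^3+1)-12x^4)/(x^3+1)²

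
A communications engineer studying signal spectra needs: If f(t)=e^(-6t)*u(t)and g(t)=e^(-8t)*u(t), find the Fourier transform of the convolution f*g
By the convolution theorem: F{f*g}=F(omega)*G(omega)
F(omega)=1/(6 + j*omega), G(omega)=1/(8 + j*omega)
F{f*g}=1/((6 + j*omega)(8 + j*omega))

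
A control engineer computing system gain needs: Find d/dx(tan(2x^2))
Chain rule: d/dx[tan(u)] = sec²(u)·u' where u = 2x^2
u' = 4x

Answer: 4x·sec²(2x^2)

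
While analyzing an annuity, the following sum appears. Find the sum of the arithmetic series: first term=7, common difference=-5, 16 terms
Last term: a_n=7+(16-1)·-5=-68
Sum=n(a_1+a_n)/2=16(7+(-68))/2=-488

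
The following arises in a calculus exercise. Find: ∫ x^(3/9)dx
Power rule: ∫ x^(1/3) dx=x^(4/3)/(4/3)+C

Answer: (3/4)·x^(4/3)+C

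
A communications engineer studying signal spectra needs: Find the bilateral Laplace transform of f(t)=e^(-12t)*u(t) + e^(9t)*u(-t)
For e^(-12t) * u(t): L = 1/(s+12), Re(s) > -12
For e^(9t) * u(-t): L = -1/(s-9), Re(s) < 9
Combined: F(s) = 1/(s+12)-1/(s-9), -12 < Re(s) < 9

Answer: 1/(s+12)-1/(s-9), ROC: -12 < Re(s) < 9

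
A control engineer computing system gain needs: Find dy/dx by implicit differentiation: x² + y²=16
Differentiate both sides: 2x+2y·(dy/dx) = 0
Solve: dy/dx = -2x/(2y) = -x/y

Answer: dy/dx = -x/y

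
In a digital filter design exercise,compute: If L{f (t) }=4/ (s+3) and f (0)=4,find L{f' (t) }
L{f'(t)} = s·F(s) - f(0) = 4s/(s+3)-4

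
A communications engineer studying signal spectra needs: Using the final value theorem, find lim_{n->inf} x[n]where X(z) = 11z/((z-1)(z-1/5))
Final value theorem: lim x[n] = lim_{z->1} (z-1)*X(z)
(z-1)*X(z) = 11z/(z-1/5)
As z->1: 11/(1 - 1/5) = 11/(4/5) = 55/4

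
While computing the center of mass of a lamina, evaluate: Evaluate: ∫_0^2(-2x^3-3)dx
Step 1: Find antiderivative F(x) = (-1/2)x^4-3x
Step 2: F(2) - F(0) = -14 - (0) = -14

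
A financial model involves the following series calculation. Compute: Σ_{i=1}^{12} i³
Using formula: Σ i^3=[n(n + 1)/2]²=[12·13/2]²=6084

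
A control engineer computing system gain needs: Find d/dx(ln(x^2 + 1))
Chain rule: d/dx[ln(u)]=u'/u where u=x^2 + 1
u'=2x

Answer: (2x)/(x^2 + 1)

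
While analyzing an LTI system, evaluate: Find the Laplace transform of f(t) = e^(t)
L{e^(at)}=1/(s-a)
L{e^(t)}=1/(s-1)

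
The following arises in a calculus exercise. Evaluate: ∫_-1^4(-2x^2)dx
Step 1: Find antiderivative F(x)=(-2/3)x^3
Step 2: F(4) - F(-1)=-128/3 - (2/3)=-130/3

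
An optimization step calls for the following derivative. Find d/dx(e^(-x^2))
Chain rule: d/dx[e^u] = e^u · u' where u = -x^2
u' = -2x

Answer: -2x·e^(-x^2)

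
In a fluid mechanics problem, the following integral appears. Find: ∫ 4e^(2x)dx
Since d/dx[e^(2x)] = 2e^(2x), we get 2 e^(2x)+C

Answer: 2e^(2x)+C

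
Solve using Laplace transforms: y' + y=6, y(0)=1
Take L of both sides: sY(s)-1+Y(s) = 6/s
Y(s)(s+1) = 6/s+1
Y(s) = 6/(s(s+1))+1/(s+1)
Partial fractions: 6/(s(s+1)) = 6/s - 6/(s+1)
So Y(s) = 6/s - 5/(s+1)
Inverse transform (L^(-1){1/s} = 1, L^(-1){1/(s+1)} = e^(-t)):

Answer: y(t) = 6-5·e^(-t)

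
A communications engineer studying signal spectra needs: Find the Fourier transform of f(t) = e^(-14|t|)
Using the standard pair: F{e^(-a|t|)}=2a/(a^2 + omega^2)
With a=14: F(omega)=28/(196 + omega^2)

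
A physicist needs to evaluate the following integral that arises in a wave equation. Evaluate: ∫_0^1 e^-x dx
Antiderivative: -e^-x
Evaluate: -(e^-1 - 1)

Answer: (e^-1 - 1)/(-1)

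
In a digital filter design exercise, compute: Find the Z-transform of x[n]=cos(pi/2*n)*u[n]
Z{cos(w0*n)*u[n]}=z(z - cos(w0))/(z^2 - 2z*cos(w0) + 1)
With w0=pi/2: X(z)=z(z - cos(pi/2))/(z^2 - 2z*cos(pi/2) + 1)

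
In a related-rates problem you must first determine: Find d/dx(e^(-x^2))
Chain rule: d/dx[e^u]=e^u · u' where u=-x^2
u'=-2x

Answer: -2x·e^(-x^2)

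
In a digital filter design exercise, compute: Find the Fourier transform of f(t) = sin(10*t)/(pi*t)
sin(W * t)/(pi * t)=(W/pi) * sinc(W * t/pi) is the impulse response of the ideal low-pass filter with cutoff W (here W=10).
Its Fourier transform is a rectangular function:
F(omega)=1 for |omega| < 10, 0 otherwise

Answer: rect(omega/20) [i.e., 1 for |omega| < 10, 0 otherwise]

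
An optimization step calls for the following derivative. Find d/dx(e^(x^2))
Chain rule: d/dx[e^u]=e^u · u' where u=x^2
u'=2x

Answer: 2x·e^(x^2)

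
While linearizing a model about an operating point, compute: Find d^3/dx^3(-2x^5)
Apply power rule 3 times:
d^1: -10x^4
d^2: -40x^3
d^3: -120x^2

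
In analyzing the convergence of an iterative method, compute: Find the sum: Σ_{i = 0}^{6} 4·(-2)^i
Geometric series: S = a(1 - r^n)/(1 - r)
a = 4, r = -2, n = 7
S = 4(1+128)/3 = 172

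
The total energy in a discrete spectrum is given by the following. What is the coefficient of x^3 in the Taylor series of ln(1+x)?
ln(1+x)=Σ (-1)^(n+1) x^n/n
Coefficient of x^3=(-1)^4/3=1/3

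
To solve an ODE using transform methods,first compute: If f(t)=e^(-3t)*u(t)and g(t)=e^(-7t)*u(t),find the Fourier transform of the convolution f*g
By the convolution theorem: F{f*g} = F(omega)*G(omega)
F(omega) = 1/(3 + j*omega), G(omega) = 1/(7 + j*omega)
F{f*g} = 1/((3 + j*omega)(7 + j*omega))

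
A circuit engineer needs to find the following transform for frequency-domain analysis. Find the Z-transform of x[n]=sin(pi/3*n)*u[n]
Z{sin(w0 * n) * u[n]} = z * sin(w0)/(z^2 - 2z * cos(w0) + 1)
With w0 = pi/3: X(z) = z * sin(pi/3)/(z^2 - 2z * cos(pi/3) + 1)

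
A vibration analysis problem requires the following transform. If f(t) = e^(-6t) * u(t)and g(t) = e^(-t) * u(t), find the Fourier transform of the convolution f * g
By the convolution theorem: F{f*g}=F(omega)*G(omega)
F(omega)=1/(6 + j*omega), G(omega)=1/(1 + j*omega)
F{f*g}=1/((6 + j*omega)(1 + j*omega))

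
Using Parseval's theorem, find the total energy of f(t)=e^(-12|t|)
Parseval's theorem: E=integral |f(t)|^2 dt=(1/2pi) integral |F(omega)|^2 domega
E=integral_{-inf}^{inf} e^(-24|t|) dt=2*integral_0^inf e^(-24t) dt=2/(2*12)=1/12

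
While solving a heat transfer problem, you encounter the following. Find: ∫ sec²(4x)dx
Since d/dx[tan(4x)]=4sec²(4x), integral=tan(4x)/4 + C

Answer: (1/4)tan(4x) + C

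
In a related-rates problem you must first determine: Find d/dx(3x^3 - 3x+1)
Power rule: d/dx(ax^n) = n·a·x^(n-1)
Term by term: 9·x^2-3

Answer: 9x^2-3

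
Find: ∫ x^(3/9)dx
Power rule: ∫ x^(1/3) dx=x^(4/3)/(4/3)+C

Answer: (3/4)·x^(4/3)+C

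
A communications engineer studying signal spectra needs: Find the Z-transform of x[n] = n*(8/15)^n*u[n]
Using the property Z{n*a^n*u[n]} = az/(z-a)^2
With a = 8/15: X(z) = (8/15)z/(z - 8/15)^2, |z| > 8/15

Answer: (8/15)z/(z - 8/15)^2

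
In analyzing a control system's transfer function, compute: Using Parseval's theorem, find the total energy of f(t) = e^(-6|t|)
Parseval's theorem: E = integral |f(t)|^2 dt = (1/2pi) integral |F(omega)|^2 domega
E = integral_{-inf}^{inf} e^(-12|t|) dt = 2*integral_0^inf e^(-12t) dt = 2/(2*6) = 1/6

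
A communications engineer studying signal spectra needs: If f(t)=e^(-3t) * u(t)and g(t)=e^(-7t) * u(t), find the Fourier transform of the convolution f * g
By the convolution theorem: F{f*g} = F(omega)*G(omega)
F(omega) = 1/(3+j*omega), G(omega) = 1/(7+j*omega)
F{f*g} = 1/((3+j*omega)(7+j*omega))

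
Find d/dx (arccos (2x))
d/dx[arccos(u)] = -u'/√(1-u²), u = 2x, u' = 2

Answer: -2/√(1-4x²)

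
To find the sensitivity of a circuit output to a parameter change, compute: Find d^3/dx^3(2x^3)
Apply power rule 3 times:
d^1: 6x^2
d^2: 12x
d^3: 12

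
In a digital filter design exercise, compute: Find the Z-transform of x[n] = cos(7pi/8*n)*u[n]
Z{cos(w0 * n) * u[n]}=z(z - cos(w0))/(z^2 - 2z * cos(w0) + 1)
With w0=7pi/8: X(z)=z(z - cos(7pi/8))/(z^2 - 2z * cos(7pi/8) + 1)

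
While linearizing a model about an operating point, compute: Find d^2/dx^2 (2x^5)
Apply power rule 2 times:
d^1: 10x^4
d^2: 40x^3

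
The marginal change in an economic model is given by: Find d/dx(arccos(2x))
d/dx[arccos(u)]=-u'/√(1-u²), u=2x, u'=2

Answer: -2/√(1 - 4x²)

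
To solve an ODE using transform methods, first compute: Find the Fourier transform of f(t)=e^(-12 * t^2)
The Fourier transform of a Gaussian e^(-a * t^2) is sqrt(pi/a) * e^(-omega^2/(4a)).
With a=12: F(omega)=sqrt(pi/12) * e^(-omega^2/48)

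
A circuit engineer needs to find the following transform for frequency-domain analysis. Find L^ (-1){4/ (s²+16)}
L^(-1){w/(s²+w²)}=sin(wt)
Here w=4

Answer: sin(4t)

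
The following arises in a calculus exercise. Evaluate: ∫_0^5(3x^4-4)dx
Step 1: Find antiderivative F(x) = (3/5)x^5 - 4x
Step 2: F(5) - F(0) = 1855 - (0) = 1855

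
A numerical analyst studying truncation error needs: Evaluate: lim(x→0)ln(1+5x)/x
L'Hôpital (0/0): lim 5/(1 + 5x) / 1 = 5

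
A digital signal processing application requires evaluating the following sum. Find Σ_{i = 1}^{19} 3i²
=3·n(n+1)(2n+1)/6=3·19·20·39/6=7410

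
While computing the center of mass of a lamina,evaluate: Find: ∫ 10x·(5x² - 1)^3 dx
Let u=5x² - 1, du=10x dx
∫ u^3 du=u^4/4 + C

Answer: (5x² - 1)^4/4 + C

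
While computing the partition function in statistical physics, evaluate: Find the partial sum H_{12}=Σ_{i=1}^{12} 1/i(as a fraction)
H_12 = 1+1/2+1/3+...+1/12
= 86021/27720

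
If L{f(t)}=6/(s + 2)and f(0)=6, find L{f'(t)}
L{f'(t)} = s·F(s) - f(0) = 6s/(s+2)-6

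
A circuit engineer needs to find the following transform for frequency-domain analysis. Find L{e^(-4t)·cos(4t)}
First shifting: L{e^(at)f(t)} = F(s-a)
L{cos(4t)} = s/(s²+16)
Shift: (s+4)/((s+4)²+16)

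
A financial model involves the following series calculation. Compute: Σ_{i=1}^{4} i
Using formula: Σ i^1 = n(n+1)/2 = 4·5/2 = 10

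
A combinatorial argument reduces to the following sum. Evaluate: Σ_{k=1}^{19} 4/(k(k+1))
Partial fractions: 4/(k(k + 1))=4/k - 4/(k + 1)
Telescoping sum: 4(1 - 1/20)=4·19/20

Answer: 19/5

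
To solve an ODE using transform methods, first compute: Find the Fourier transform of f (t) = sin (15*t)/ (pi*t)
sin(W*t)/(pi*t)=(W/pi)*sinc(W*t/pi) is the impulse response of the ideal low-pass filter with cutoff W (here W=15).
Its Fourier transform is a rectangular function:
F(omega)=1 for |omega| < 15, 0 otherwise

Answer: rect(omega/30) [i.e., 1 for |omega| < 15, 0 otherwise]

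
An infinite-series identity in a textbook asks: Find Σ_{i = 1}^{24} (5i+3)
= 5·Σ i+3·24 = 5·300+72 = 1572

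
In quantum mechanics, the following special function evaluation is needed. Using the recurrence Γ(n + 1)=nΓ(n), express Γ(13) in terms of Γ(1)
Γ(13) = 12Γ(12) = 12·11Γ(11) = ... = 12!·Γ(1) = 479001600·Γ(1)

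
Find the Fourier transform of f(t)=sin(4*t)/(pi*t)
sin(W*t)/(pi*t)=(W/pi)*sinc(W*t/pi) is the impulse response of the ideal low-pass filter with cutoff W (here W=4).
Its Fourier transform is a rectangular function:
F(omega)=1 for |omega| < 4, 0 otherwise

Answer: rect(omega/8) [i.e., 1 for |omega| < 4, 0 otherwise]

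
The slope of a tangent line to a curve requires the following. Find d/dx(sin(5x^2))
Chain rule: d/dx[sin(u)]=cos(u)·u' where u=5x^2
u'=10x

Answer: 10x·cos(5x^2)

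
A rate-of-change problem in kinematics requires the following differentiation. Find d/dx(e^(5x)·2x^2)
Product rule: (fg)' = f'g+fg'
f = e^(5x), f' = 5·e^(5x)
g = 2x^2, g' = 4x

Answer: 10·e^(5x)·x^2+4·e^(5x)·x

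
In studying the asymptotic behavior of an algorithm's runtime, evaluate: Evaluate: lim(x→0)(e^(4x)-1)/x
L'Hôpital (0/0): lim 4e^(4x)/1=4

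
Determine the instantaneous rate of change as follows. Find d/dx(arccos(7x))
d/dx[arccos(u)]=-u'/√(1-u²), u=7x, u'=7

Answer: -7/√(1-49x²)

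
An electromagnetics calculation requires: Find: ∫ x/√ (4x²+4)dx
Let u=4x²+4, du=8x dx
∫ (1/8)·u^(-1/2) du=√u/4+C

Answer: √(4x²+4)/4+C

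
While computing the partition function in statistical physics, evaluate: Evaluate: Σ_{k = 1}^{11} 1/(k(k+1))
Partial fractions: 1/(k(k+1)) = 1/k - 1/(k+1)
Telescoping sum: 1(1-1/12) = 1·11/12

Answer: 11/12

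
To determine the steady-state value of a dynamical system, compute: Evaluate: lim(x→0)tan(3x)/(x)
tan(u) ≈ u for small u:
tan(3x)/(x) ≈ 3x/(x) = 3/1

Answer: 3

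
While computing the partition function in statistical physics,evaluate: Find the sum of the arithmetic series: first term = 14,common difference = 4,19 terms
Last term: a_n=14 + (19 - 1)·4=86
Sum=n(a_1 + a_n)/2=19(14 + 86)/2=950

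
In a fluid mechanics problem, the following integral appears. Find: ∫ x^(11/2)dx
Power rule: ∫ x^(11/2) dx = x^(13/2)/(13/2)+C

Answer: (2/13)·x^(13/2)+C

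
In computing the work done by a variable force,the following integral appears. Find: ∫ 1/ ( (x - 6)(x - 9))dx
Partial fractions: 1/((x-6)(x-9)) = A/(x-6) + B/(x-9)
A = -1/3, B = 1/3
∫ [-1/3· 1/(x-6) + 1/3· 1/(x-9)] dx
= (1/3)[ln|x-9| - ln|x-6|] + C

Answer: (1/3)·ln|(x-9)/(x-6)| + C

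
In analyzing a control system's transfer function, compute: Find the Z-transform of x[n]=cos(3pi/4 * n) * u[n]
Z{cos(w0*n)*u[n]}=z(z - cos(w0))/(z^2-2z*cos(w0)+1)
With w0=3pi/4: X(z)=z(z - cos(3pi/4))/(z^2-2z*cos(3pi/4)+1)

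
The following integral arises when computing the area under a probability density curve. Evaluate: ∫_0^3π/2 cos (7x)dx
Antiderivative: sin(7x)/7
Evaluate at bounds: [sin(7·3π/2)/7] - [sin(7·0)/7]
= ((1) - (0))/7 = 1/7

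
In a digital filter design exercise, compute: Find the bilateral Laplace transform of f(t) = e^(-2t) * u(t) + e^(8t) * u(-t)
For e^(-2t)*u(t): L = 1/(s + 2), Re(s) > -2
For e^(8t)*u(-t): L = -1/(s-8), Re(s) < 8
Combined: F(s) = 1/(s + 2) - 1/(s-8), -2 < Re(s) < 8

Answer: 1/(s + 2) - 1/(s-8), ROC: -2 < Re(s) < 8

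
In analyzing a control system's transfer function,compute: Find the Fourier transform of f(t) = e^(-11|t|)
Using the standard pair: F{e^(-a|t|)} = 2a/(a^2 + omega^2)
With a = 11: F(omega) = 22/(121 + omega^2)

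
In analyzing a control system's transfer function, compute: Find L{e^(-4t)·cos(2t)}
First shifting: L{e^(at)f(t)}=F(s-a)
L{cos(2t)}=s/(s²+4)
Shift: (s+4)/((s+4)²+4)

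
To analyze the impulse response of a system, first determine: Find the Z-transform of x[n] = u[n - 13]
Using the time-shift property: Z{u[n-13]} = z^(-13)*z/(z-1)
= z^(-12)/(z-1)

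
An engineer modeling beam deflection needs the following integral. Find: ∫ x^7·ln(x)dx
By parts: u = ln(x), dv = x^7 dx
du = 1/x dx, v = x^8/8
= x^8·ln(x)/8 - ∫ x^7/8 dx
= x^8·ln(x)/8 - x^8/64 + C

Answer: x^8(ln(x)/8 - 1/64) + C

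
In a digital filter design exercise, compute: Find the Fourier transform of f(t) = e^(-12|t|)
Using the standard pair: F{e^(-a|t|)} = 2a/(a^2+omega^2)
With a = 12: F(omega) = 24/(144+omega^2)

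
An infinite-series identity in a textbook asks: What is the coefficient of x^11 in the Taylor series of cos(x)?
cos(x) has only even powers. Coefficient of x^11 = 0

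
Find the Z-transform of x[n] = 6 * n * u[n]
Z{n * u[n]} = z/(z-1)^2
By linearity: Z{6 * n * u[n]} = 6z/(z-1)^2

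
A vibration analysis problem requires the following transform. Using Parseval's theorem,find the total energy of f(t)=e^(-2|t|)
Parseval's theorem: E = integral |f(t)|^2 dt = (1/2pi) integral |F(omega)|^2 domega
E = integral_{-inf}^{inf} e^(-4|t|) dt = 2*integral_0^inf e^(-4t) dt = 2/(2*2) = 1/2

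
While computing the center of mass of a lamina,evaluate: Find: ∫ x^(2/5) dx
Power rule: ∫ x^(2/5) dx = x^(7/5)/(7/5) + C

Answer: (5/7)·x^(7/5) + C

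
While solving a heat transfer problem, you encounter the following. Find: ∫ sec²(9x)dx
Since d/dx[tan(9x)] = 9sec²(9x), integral = tan(9x)/9+C

Answer: (1/9)tan(9x)+C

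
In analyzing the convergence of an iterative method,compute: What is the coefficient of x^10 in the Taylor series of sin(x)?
sin(x) has only odd powers. Coefficient of x^10=0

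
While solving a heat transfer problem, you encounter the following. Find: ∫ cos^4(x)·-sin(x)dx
Let u=cos(x), du=-sin(x) dx
∫ u^4 du=u^5/5+C

Answer: cos^5(x)/5+C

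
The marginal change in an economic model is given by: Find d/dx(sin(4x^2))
Chain rule: d/dx[sin(u)]=cos(u)·u' where u=4x^2
u'=8x

Answer: 8x·cos(4x^2)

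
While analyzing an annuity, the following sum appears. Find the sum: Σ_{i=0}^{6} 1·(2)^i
Geometric series: S=a(1 - r^n)/(1 - r)
a=1, r=2, n=7
S=1(1-128)/-1=127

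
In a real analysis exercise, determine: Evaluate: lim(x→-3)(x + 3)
Polynomial is continuous, so substitute x=-3:
1·(-3) + 3=0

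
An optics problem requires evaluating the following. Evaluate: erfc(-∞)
erfc(x)=1 - erf(x); erfc(-∞)=1 - erf(-∞)=1 - (-1)=2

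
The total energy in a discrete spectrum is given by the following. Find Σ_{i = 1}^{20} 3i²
= 3·n(n+1)(2n+1)/6 = 3·20·21·41/6 = 8610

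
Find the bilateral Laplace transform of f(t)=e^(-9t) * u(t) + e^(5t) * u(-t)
For e^(-9t)*u(t): L=1/(s + 9), Re(s) > -9
For e^(5t)*u(-t): L=-1/(s-5), Re(s) < 5
Combined: F(s)=1/(s + 9) - 1/(s-5), -9 < Re(s) < 5

Answer: 1/(s + 9) - 1/(s-5), ROC: -9 < Re(s) < 5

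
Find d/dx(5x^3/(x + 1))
Quotient rule: (f/g)' = (f'g - fg')/g²
f = 5x^3, f' = 15x^2
g = x + 1, g' = 1

Answer: (15x^2·(x + 1) - 5x^3)/(x + 1)²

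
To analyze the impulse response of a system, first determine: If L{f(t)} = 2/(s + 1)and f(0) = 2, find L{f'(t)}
L{f'(t)} = s·F(s) - f(0) = 2s/(s+1)-2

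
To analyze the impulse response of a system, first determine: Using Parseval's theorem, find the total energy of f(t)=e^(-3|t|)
Parseval's theorem: E=integral |f(t)|^2 dt=(1/2pi) integral |F(omega)|^2 domega
E=integral_{-inf}^{inf} e^(-6|t|) dt=2 * integral_0^inf e^(-6t) dt=2/(2 * 3)=1/3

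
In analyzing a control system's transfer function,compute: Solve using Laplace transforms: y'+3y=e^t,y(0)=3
Take L: sY - 3+3Y=1/(s-1)
Y(s+3)=1/(s-1)+3
Y=1/((s-1)(s+3))+3/(s+3)
Partial fractions: 1/((s-1)(s+3))=(1/4)/(s-1) - (1/4)/(s+3)
So Y=(1/4)/(s-1)+(11/4)/(s+3)
Inverse Laplace transform (L^(-1){1/(s-1)}=e^t, L^(-1){1/(s+3)}=e^(-3t)):

Answer: y(t)=(1/4)·e^t+(11/4)·e^(-3t)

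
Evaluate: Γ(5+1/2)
Γ(n+1/2)=(2n)!√π/(4^n·n!)
=3628800√π/(1024·120)=(945/32)·√π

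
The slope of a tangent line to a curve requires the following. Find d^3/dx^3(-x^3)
Apply power rule 3 times:
d^1: -3x^2
d^2: -6x
d^3: -6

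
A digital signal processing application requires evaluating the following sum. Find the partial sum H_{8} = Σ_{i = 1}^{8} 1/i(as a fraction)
H_8=1 + 1/2 + 1/3 + ... + 1/8
=761/280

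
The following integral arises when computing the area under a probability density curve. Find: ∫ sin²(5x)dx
Using identity sin²(u) = (1 - cos(2u))/2:
∫ (1 - cos(10x))/2 dx = x/2 - sin(10x)/20 + C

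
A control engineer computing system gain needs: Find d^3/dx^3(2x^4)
Apply power rule 3 times:
d^1: 8x^3
d^2: 24x^2
d^3: 48x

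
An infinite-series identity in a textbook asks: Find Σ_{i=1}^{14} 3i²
= 3·n(n+1)(2n+1)/6 = 3·14·15·29/6 = 3045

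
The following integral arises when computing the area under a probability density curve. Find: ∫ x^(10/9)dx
Power rule: ∫ x^(10/9) dx = x^(19/9)/(19/9) + C

Answer: (9/19)·x^(19/9) + C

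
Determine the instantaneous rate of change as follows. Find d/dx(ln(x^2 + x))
Chain rule: d/dx[ln(u)] = u'/u where u = x^2+x
u' = 2x+1

Answer: (2x+1)/(x^2+x)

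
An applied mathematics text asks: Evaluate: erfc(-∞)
erfc(x)=1 - erf(x); erfc(-∞)=1 - erf(-∞)=1 - (-1)=2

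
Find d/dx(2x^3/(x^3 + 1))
Quotient rule: (f/g)'=(f'g - fg')/g²
f=2x^3, f'=6x^2
g=x^3+1, g'=3x^2

Answer: (6x^2·(x^3+1)-6x^5)/(x^3+1)²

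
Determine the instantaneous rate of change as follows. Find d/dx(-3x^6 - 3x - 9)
Power rule: d/dx(ax^n)=n·a·x^(n-1)
Term by term: -18·x^5 - 3

Answer: -18x^5 - 3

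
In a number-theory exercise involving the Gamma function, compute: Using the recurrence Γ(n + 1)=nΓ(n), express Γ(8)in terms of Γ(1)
Γ(8)=7Γ(7)=7·6Γ(6)=...=7!·Γ(1)=5040·Γ(1)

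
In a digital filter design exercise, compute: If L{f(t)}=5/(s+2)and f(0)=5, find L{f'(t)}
L{f'(t)}=s·F(s) - f(0)=5s/(s + 2) - 5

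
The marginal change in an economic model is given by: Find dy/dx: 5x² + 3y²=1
Differentiate: 10x+6y·(dy/dx) = 0
dy/dx = -10x/(6y) = -(5/3)·(x/y)

Answer: dy/dx = -(5/3)·(x/y)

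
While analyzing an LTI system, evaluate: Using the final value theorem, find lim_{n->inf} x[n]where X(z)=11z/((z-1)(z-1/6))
Final value theorem: lim x[n] = lim_{z->1} (z-1) * X(z)
(z-1) * X(z) = 11z/(z-1/6)
As z->1: 11/(1-1/6) = 11/(5/6) = 66/5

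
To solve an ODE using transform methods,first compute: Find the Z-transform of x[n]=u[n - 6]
Using the time-shift property: Z{u[n-6]}=z^(-6)*z/(z-1)
=z^(-5)/(z-1)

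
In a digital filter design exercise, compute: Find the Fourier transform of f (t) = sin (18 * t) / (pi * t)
sin(W * t)/(pi * t) = (W/pi) * sinc(W * t/pi) is the impulse response of the ideal low-pass filter with cutoff W (here W = 18).
Its Fourier transform is a rectangular function:
F(omega) = 1 for |omega| < 18, 0 otherwise

Answer: rect(omega/36) [i.e., 1 for |omega| < 18, 0 otherwise]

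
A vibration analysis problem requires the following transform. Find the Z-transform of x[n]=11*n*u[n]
Z{n*u[n]}=z/(z-1)^2
By linearity: Z{11*n*u[n]}=11z/(z-1)^2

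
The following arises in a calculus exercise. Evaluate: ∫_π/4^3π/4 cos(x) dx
Antiderivative: sin(x)
Evaluate at bounds: [sin(1·3π/4)/1] - [sin(1·π/4)/1]
= ((√2/2) - (√2/2))/1 = 0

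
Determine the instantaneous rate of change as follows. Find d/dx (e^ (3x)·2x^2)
Product rule: (fg)'=f'g+fg'
f=e^(3x), f'=3·e^(3x)
g=2x^2, g'=4x

Answer: 6·e^(3x)·x^2+4·e^(3x)·x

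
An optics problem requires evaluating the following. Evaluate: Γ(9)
Γ(n) = (n-1)! for positive integers
Γ(9) = 8! = 40320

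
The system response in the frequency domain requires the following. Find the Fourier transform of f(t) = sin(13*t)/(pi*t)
sin(W * t)/(pi * t)=(W/pi) * sinc(W * t/pi) is the impulse response of the ideal low-pass filter with cutoff W (here W=13).
Its Fourier transform is a rectangular function:
F(omega)=1 for |omega| < 13, 0 otherwise

Answer: rect(omega/26) [i.e., 1 for |omega| < 13, 0 otherwise]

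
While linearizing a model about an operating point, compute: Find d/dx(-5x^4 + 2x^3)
Power rule: d/dx(ax^n)=n·a·x^(n-1)
Term by term: -20·x^3+6·x^2

Answer: -20x^3+6x^2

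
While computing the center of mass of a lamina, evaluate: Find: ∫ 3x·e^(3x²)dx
Let u = 3x², du = 6x dx
∫ (1/2)e^u du = e^u/2 + C

Answer: e^(3x²)/2 + C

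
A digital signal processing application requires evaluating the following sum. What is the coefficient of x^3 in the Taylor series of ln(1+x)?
ln(1+x) = Σ (-1)^(n+1) x^n/n
Coefficient of x^3 = (-1)^4/3 = 1/3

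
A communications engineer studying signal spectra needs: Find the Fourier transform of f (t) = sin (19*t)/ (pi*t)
sin(W * t)/(pi * t) = (W/pi) * sinc(W * t/pi) is the impulse response of the ideal low-pass filter with cutoff W (here W = 19).
Its Fourier transform is a rectangular function:
F(omega) = 1 for |omega| < 19, 0 otherwise

Answer: rect(omega/38) [i.e., 1 for |omega| < 19, 0 otherwise]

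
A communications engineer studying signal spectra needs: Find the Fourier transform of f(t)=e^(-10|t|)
Using the standard pair: F{e^(-a|t|)} = 2a/(a^2+omega^2)
With a = 10: F(omega) = 20/(100+omega^2)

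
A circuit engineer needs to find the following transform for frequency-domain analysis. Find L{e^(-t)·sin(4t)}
First shifting: L{e^(at)f(t)} = F(s-a)
L{sin(4t)} = 4/(s² + 16)
Shift: 4/((s + 1)² + 16)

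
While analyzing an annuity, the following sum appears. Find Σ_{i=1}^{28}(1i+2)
=1·Σ i+2·28=1·406+56=462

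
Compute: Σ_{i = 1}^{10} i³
Using formula: Σ i^3=[n(n + 1)/2]²=[10·11/2]²=3025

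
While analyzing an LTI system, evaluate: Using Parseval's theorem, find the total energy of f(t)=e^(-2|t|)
Parseval's theorem: E=integral |f(t)|^2 dt=(1/2pi) integral |F(omega)|^2 domega
E=integral_{-inf}^{inf} e^(-4|t|) dt=2*integral_0^inf e^(-4t) dt=2/(2*2)=1/2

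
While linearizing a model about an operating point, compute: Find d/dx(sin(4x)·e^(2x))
Product rule: (fg)'=f'g + fg'
f=sin(4x), f'=4·cos(4x)
g=e^(2x), g'=2·e^(2x)

Answer: 4·cos(4x)·e^(2x) + 2·sin(4x)·e^(2x)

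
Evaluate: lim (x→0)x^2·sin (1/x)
Squeeze theorem: -|x^2| ≤ x^2·sin(1/x) ≤ |x^2|
Since x^2 → 0 as x → 0, by squeeze theorem the limit is 0

Answer: 0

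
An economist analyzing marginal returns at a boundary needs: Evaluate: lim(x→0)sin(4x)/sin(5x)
sin(u) ≈ u for small u:
sin(4x)/sin(5x) ≈ 4x/(5x) = 4/5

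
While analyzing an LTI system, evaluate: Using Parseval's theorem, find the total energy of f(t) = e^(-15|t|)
Parseval's theorem: E = integral |f(t)|^2 dt = (1/2pi) integral |F(omega)|^2 domega
E = integral_{-inf}^{inf} e^(-30|t|) dt = 2 * integral_0^inf e^(-30t) dt = 2/(2 * 15) = 1/15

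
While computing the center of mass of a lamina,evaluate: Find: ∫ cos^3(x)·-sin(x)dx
Let u=cos(x), du=-sin(x) dx
∫ u^3 du=u^4/4 + C

Answer: cos^4(x)/4 + C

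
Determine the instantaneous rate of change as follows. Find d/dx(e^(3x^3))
Chain rule: d/dx[e^u] = e^u · u' where u = 3x^3
u' = 9x^2

Answer: 9x^2·e^(3x^3)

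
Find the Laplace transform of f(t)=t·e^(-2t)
L{t·e^(at)} = 1/(s-a)²
L{t·e^(-2t)} = 1/(s+2)²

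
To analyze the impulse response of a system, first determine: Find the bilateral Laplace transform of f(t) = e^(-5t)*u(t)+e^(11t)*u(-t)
For e^(-5t) * u(t): L=1/(s + 5), Re(s) > -5
For e^(11t) * u(-t): L=-1/(s-11), Re(s) < 11
Combined: F(s)=1/(s + 5) - 1/(s-11), -5 < Re(s) < 11

Answer: 1/(s + 5) - 1/(s-11), ROC: -5 < Re(s) < 11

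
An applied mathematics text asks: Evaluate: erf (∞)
erf(∞) = 1 (the error function converges to 1)

Answer: 1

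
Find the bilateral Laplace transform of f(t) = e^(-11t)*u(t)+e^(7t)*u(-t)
For e^(-11t) * u(t): L=1/(s+11), Re(s) > -11
For e^(7t) * u(-t): L=-1/(s-7), Re(s) < 7
Combined: F(s)=1/(s+11)-1/(s-7), -11 < Re(s) < 7

Answer: 1/(s+11)-1/(s-7), ROC: -11 < Re(s) < 7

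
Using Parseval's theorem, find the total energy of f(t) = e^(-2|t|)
Parseval's theorem: E = integral |f(t)|^2 dt = (1/2pi) integral |F(omega)|^2 domega
E = integral_{-inf}^{inf} e^(-4|t|) dt = 2*integral_0^inf e^(-4t) dt = 2/(2*2) = 1/2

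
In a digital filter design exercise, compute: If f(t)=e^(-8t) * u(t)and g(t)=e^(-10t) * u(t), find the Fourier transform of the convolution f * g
By the convolution theorem: F{f * g}=F(omega) * G(omega)
F(omega)=1/(8+j * omega), G(omega)=1/(10+j * omega)
F{f * g}=1/((8+j * omega)(10+j * omega))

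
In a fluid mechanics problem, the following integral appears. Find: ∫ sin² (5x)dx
Using identity sin²(u) = (1 - cos(2u))/2:
∫ (1 - cos(10x))/2 dx = x/2 - sin(10x)/20+C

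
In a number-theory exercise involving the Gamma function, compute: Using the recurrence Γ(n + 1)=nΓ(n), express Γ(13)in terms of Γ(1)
Γ(13) = 12Γ(12) = 12·11Γ(11) = ... = 12!·Γ(1) = 479001600·Γ(1)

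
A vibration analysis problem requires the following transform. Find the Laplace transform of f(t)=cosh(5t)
L{cosh(at)} = s/(s²-a²)
L{cosh(5t)} = s/(s²-25)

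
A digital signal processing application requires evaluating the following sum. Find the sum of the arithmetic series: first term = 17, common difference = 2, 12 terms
Last term: a_n=17 + (12 - 1)·2=39
Sum=n(a_1 + a_n)/2=12(17 + 39)/2=336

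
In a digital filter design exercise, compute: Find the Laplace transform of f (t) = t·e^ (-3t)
L{t·e^(at)}=1/(s-a)²
L{t·e^(-3t)}=1/(s+3)²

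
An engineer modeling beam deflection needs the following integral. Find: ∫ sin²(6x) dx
Using identity sin²(u)=(1 - cos(2u))/2:
∫ (1 - cos(12x))/2 dx=x/2 - sin(12x)/24+C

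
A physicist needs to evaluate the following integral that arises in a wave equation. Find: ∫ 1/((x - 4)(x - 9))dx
Partial fractions: 1/((x-4)(x-9))=A/(x-4) + B/(x-9)
A=-1/5, B=1/5
∫ [-1/5· 1/(x-4) + 1/5· 1/(x-9)] dx
=(1/5)[ln|x-9| - ln|x-4|] + C

Answer: (1/5)·ln|(x-9)/(x-4)| + C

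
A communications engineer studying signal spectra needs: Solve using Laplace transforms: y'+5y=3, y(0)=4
Take L of both sides: sY(s) - 4 + 5Y(s)=3/s
Y(s)(s + 5)=3/s + 4
Y(s)=3/(s(s + 5)) + 4/(s + 5)
Partial fractions: 3/(s(s + 5))=(3/5)/s - (3/5)/(s + 5)
So Y(s)=(3/5)/s + (17/5)/(s + 5)
Inverse transform (L^(-1){1/s}=1, L^(-1){1/(s + 5)}=e^(-5t)):

Answer: y(t)=3/5 + (17/5)·e^(-5t)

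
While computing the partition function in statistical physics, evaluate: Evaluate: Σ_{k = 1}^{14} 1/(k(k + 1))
Partial fractions: 1/(k(k+1)) = 1/k - 1/(k+1)
Telescoping sum: 1(1-1/15) = 1·14/15

Answer: 14/15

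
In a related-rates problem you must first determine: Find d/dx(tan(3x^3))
Chain rule: d/dx[tan(u)] = sec²(u)·u' where u = 3x^3
u' = 9x^2

Answer: 9x^2·sec²(3x^3)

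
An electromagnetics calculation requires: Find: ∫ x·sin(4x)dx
By parts: u=x, dv=sin(4x) dx
du=dx, v=-cos(4x)/4
=-x·cos(4x)/4 + sin(4x)/4² + C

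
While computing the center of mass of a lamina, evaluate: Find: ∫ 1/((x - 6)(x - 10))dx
Partial fractions: 1/((x-6)(x-10)) = A/(x-6) + B/(x-10)
A = -1/4, B = 1/4
∫ [-1/4· 1/(x-6) + 1/4· 1/(x-10)] dx
= (1/4)[ln|x-10| - ln|x-6|] + C

Answer: (1/4)·ln|(x-10)/(x-6)| + C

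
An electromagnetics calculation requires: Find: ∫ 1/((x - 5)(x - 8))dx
Partial fractions: 1/((x-5)(x-8)) = A/(x-5)+B/(x-8)
A = -1/3, B = 1/3
∫ [-1/3· 1/(x-5)+1/3· 1/(x-8)] dx
= (1/3)[ln|x-8| - ln|x-5|]+C

Answer: (1/3)·ln|(x-8)/(x-5)|+C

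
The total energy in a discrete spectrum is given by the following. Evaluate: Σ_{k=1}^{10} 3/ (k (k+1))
Partial fractions: 3/(k(k+1)) = 3/k - 3/(k+1)
Telescoping sum: 3(1-1/11) = 3·10/11

Answer: 30/11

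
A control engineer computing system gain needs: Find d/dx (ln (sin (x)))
Chain rule: d/dx[ln(u)] = u'/u where u = sin(x)
u' = cos(x)

Answer: (cos(x))/(sin(x))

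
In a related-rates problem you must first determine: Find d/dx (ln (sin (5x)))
Chain rule: d/dx[ln(u)] = u'/u where u = sin(5x)
u' = 5cos(5x)

Answer: (5cos(5x))/(sin(5x))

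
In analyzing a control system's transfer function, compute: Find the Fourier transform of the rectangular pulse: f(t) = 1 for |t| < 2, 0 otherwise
F(omega)=integral from -2 to 2 of e^(-j * omega * t) dt
=2 * sin(2 * omega)/omega=4 * sinc(2 * omega/pi)

Answer: 2 * sin(2 * omega)/omega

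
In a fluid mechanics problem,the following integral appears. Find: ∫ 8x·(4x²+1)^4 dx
Let u=4x²+1, du=8x dx
∫ u^4 du=u^5/5+C

Answer: (4x²+1)^5/5+C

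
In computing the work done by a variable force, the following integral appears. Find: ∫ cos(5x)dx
Using substitution u=5x: ∫ cos(u) du/5=sin(u)/5 + C

Answer: (1/5)sin(5x) + C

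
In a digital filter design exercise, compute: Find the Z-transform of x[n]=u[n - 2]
Using the time-shift property: Z{u[n-2]}=z^(-2) * z/(z-1)
=z^(-1)/(z-1)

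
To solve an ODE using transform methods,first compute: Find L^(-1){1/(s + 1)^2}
L^(-1){1/(s-a)^n}=t^(n-1)·e^(at)/(n-1)!
Here a=-1, n=2: t^1·e^(-t)/1

Answer: t·e^(-t)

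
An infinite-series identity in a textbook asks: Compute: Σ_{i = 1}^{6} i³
Using formula: Σ i^3 = [n(n + 1)/2]² = [6·7/2]² = 441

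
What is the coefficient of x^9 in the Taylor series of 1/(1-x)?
1/(1-x)=Σ x^n for |x|<1
All coefficients are 1

Answer: 1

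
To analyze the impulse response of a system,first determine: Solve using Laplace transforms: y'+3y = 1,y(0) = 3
Take L of both sides: sY(s)-3+3Y(s)=1/s
Y(s)(s+3)=1/s+3
Y(s)=1/(s(s+3))+3/(s+3)
Partial fractions: 1/(s(s+3))=(1/3)/s - (1/3)/(s+3)
So Y(s)=(1/3)/s+(8/3)/(s+3)
Inverse transform (L^(-1){1/s}=1, L^(-1){1/(s+3)}=e^(-3t)):

Answer: y(t)=1/3+(8/3)·e^(-3t)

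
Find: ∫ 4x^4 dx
Using power rule: ∫ 4x^4 dx=4/5 x^5 + C=(4/5)x^5 + C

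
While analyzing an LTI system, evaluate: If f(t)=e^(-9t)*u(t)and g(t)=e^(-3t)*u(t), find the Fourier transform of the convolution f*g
By the convolution theorem: F{f*g}=F(omega)*G(omega)
F(omega)=1/(9+j*omega), G(omega)=1/(3+j*omega)
F{f*g}=1/((9+j*omega)(3+j*omega))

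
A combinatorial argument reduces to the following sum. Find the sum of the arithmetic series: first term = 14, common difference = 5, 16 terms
Last term: a_n = 14+(16-1)·5 = 89
Sum = n(a_1+a_n)/2 = 16(14+89)/2 = 824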